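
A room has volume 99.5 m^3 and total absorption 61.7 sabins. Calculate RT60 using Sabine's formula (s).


Given values:
  V = 99.5 m^3
  A = 61.7 sabins
Formula: RT60 = 0.161 * V / A
Numerator: 0.161 * 99.5 = 16.0195
RT60 = 16.0195 / 61.7 = 0.26

0.26 s


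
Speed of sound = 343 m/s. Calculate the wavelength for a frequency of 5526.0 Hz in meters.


Given values:
  c = 343 m/s, f = 5526.0 Hz
Formula: lambda = c / f
lambda = 343 / 5526.0
lambda = 0.0621

0.0621 m


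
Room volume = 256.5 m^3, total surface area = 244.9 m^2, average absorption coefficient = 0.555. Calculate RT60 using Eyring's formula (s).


Given values:
  V = 256.5 m^3, S = 244.9 m^2, alpha = 0.555
Formula: RT60 = 0.161 * V / (-S * ln(1 - alpha))
Compute ln(1 - 0.555) = ln(0.445) = -0.809681
Denominator: -244.9 * -0.809681 = 198.2909
Numerator: 0.161 * 256.5 = 41.2965
RT60 = 41.2965 / 198.2909 = 0.208

0.208 s


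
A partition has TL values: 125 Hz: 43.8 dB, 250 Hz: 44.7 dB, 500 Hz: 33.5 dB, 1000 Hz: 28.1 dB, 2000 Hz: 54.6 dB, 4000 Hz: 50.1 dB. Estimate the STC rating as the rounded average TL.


Given TL values at each frequency:
  125 Hz: 43.8 dB
  250 Hz: 44.7 dB
  500 Hz: 33.5 dB
  1000 Hz: 28.1 dB
  2000 Hz: 54.6 dB
  4000 Hz: 50.1 dB
Formula: STC ~ round(average of TL values)
Sum = 43.8 + 44.7 + 33.5 + 28.1 + 54.6 + 50.1 = 254.8
Average = 254.8 / 6 = 42.47
Rounded: 42

42


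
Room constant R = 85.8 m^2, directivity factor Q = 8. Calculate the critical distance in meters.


Given values:
  R = 85.8 m^2, Q = 8
Formula: d_c = 0.141 * sqrt(Q * R)
Compute Q * R = 8 * 85.8 = 686.4
Compute sqrt(686.4) = 26.1992
d_c = 0.141 * 26.1992 = 3.694

3.694 m


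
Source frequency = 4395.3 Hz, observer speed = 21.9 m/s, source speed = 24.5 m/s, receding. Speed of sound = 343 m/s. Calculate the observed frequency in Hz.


Given values:
  f_s = 4395.3 Hz, v_o = 21.9 m/s, v_s = 24.5 m/s
  Direction: receding
Formula: f_o = f_s * (c - v_o) / (c + v_s)
Numerator: c - v_o = 343 - 21.9 = 321.1
Denominator: c + v_s = 343 + 24.5 = 367.5
f_o = 4395.3 * 321.1 / 367.5 = 3840.36

3840.36 Hz


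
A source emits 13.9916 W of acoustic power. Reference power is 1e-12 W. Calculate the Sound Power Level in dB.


Given values:
  W = 13.9916 W
  W_ref = 1e-12 W
Formula: SWL = 10 * log10(W / W_ref)
Compute ratio: W / W_ref = 13991600000000
Compute log10: log10(13991600000000) = 13.145867
Multiply: SWL = 10 * 13.145867 = 131.46

131.46 dB


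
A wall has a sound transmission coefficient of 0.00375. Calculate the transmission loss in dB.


Given values:
  tau = 0.00375
Formula: TL = 10 * log10(1 / tau)
Compute 1 / tau = 1 / 0.00375 = 266.6667
Compute log10(266.6667) = 2.425969
TL = 10 * 2.425969 = 24.26

24.26 dB


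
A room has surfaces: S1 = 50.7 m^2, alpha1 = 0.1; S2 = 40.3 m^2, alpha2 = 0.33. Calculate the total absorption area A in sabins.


Given surfaces:
  Surface 1: 50.7 * 0.1 = 5.07
  Surface 2: 40.3 * 0.33 = 13.299
Formula: A = sum(Si * alpha_i)
A = 5.07 + 13.299
A = 18.37

18.37 sabins


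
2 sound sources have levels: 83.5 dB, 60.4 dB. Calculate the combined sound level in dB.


Formula: L_total = 10 * log10( sum(10^(Li/10)) )
  Source 1: 10^(83.5/10) = 223872113.8568
  Source 2: 10^(60.4/10) = 1096478.1961
Sum of linear values = 224968592.0529
L_total = 10 * log10(224968592.0529) = 83.52

83.52 dB


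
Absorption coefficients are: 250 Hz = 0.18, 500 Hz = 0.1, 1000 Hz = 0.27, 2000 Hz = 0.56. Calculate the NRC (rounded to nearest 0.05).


Given values:
  a_250 = 0.18, a_500 = 0.1
  a_1000 = 0.27, a_2000 = 0.56
Formula: NRC = (a250 + a500 + a1000 + a2000) / 4
Sum = 0.18 + 0.1 + 0.27 + 0.56 = 1.11
NRC = 1.11 / 4 = 0.2775
Rounded to nearest 0.05: 0.3

0.3


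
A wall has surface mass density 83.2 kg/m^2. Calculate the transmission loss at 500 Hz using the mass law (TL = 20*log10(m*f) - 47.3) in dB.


Given values:
  m = 83.2 kg/m^2, f = 500 Hz
Formula: TL = 20 * log10(m * f) - 47.3
Compute m * f = 83.2 * 500 = 41600.0
Compute log10(41600.0) = 4.619093
Compute 20 * 4.619093 = 92.3819
TL = 92.3819 - 47.3 = 45.08

45.08 dB


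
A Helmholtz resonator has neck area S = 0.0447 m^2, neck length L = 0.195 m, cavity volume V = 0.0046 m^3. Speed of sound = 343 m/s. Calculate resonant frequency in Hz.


Given values:
  S = 0.0447 m^2, L = 0.195 m, V = 0.0046 m^3, c = 343 m/s
Formula: f = (c / (2*pi)) * sqrt(S / (V * L))
Compute V * L = 0.0046 * 0.195 = 0.000897
Compute S / (V * L) = 0.0447 / 0.000897 = 49.8328
Compute sqrt(49.8328) = 7.059235
Compute c / (2*pi) = 343 / 6.283185 = 54.590148
f = 54.590148 * 7.059235 = 385.36

385.36 Hz


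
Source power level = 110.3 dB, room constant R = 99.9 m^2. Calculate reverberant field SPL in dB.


Given values:
  Lw = 110.3 dB, R = 99.9 m^2
Formula: SPL = Lw + 10 * log10(4 / R)
Compute 4 / R = 4 / 99.9 = 0.04004
Compute 10 * log10(0.04004) = -13.9751
SPL = 110.3 + (-13.9751) = 96.32

96.32 dB


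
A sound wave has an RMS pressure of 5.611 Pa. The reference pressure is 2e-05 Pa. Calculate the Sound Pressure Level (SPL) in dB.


Given values:
  p = 5.611 Pa
  p_ref = 2e-05 Pa
Formula: SPL = 20 * log10(p / p_ref)
Compute ratio: p / p_ref = 5.611 / 2e-05 = 280550
Compute log10: log10(280550) = 5.44801
Multiply: SPL = 20 * 5.44801 = 108.96

108.96 dB


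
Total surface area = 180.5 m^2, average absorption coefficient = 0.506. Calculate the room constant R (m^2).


Given values:
  S = 180.5 m^2, alpha = 0.506
Formula: R = S * alpha / (1 - alpha)
Numerator: 180.5 * 0.506 = 91.333
Denominator: 1 - 0.506 = 0.494
R = 91.333 / 0.494 = 184.88

184.88 m^2


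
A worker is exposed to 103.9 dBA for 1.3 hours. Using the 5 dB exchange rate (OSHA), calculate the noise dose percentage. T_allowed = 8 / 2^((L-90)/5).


Given values:
  L = 103.9 dBA, T = 1.3 hours
Formula: T_allowed = 8 / 2^((L - 90) / 5)
Compute exponent: (103.9 - 90) / 5 = 2.78
Compute 2^(2.78) = 6.868523
T_allowed = 8 / 6.868523 = 1.164734 hours
Dose = (T / T_allowed) * 100
Dose = (1.3 / 1.164734) * 100 = 111.61

111.61 %


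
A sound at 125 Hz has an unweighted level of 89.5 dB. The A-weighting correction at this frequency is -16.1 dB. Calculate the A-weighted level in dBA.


Given values:
  SPL = 89.5 dB
  A-weighting at 125 Hz = -16.1 dB
Formula: L_A = SPL + A_weight
L_A = 89.5 + (-16.1)
L_A = 73.4

73.4 dBA


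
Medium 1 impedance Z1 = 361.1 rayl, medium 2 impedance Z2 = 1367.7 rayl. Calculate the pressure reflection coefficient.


Given values:
  Z1 = 361.1 rayl, Z2 = 1367.7 rayl
Formula: R = (Z2 - Z1) / (Z2 + Z1)
Numerator: Z2 - Z1 = 1367.7 - 361.1 = 1006.6
Denominator: Z2 + Z1 = 1367.7 + 361.1 = 1728.8
R = 1006.6 / 1728.8 = 0.5823

0.5823


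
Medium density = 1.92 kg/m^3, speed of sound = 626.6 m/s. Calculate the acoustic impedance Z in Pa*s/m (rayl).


Given values:
  rho = 1.92 kg/m^3
  c = 626.6 m/s
Formula: Z = rho * c
Z = 1.92 * 626.6
Z = 1203.07

1203.07 rayl


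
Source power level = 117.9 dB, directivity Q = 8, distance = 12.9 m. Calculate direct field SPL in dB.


Given values:
  Lw = 117.9 dB, Q = 8, r = 12.9 m
Formula: SPL = Lw + 10 * log10(Q / (4 * pi * r^2))
Compute 4 * pi * r^2 = 4 * pi * 12.9^2 = 2091.1697
Compute Q / denom = 8 / 2091.1697 = 0.00382561
Compute 10 * log10(0.00382561) = -24.173
SPL = 117.9 + (-24.173) = 93.73

93.73 dB


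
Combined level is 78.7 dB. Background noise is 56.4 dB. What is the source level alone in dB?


Given values:
  L_total = 78.7 dB, L_bg = 56.4 dB
Formula: L_source = 10 * log10(10^(L_total/10) - 10^(L_bg/10))
Convert to linear:
  10^(78.7/10) = 74131024.1301
  10^(56.4/10) = 436515.8322
Difference: 74131024.1301 - 436515.8322 = 73694508.2979
L_source = 10 * log10(73694508.2979) = 78.67

78.67 dB


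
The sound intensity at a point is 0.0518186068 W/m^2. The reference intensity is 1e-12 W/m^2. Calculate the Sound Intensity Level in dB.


Given values:
  I = 0.0518186068 W/m^2
  I_ref = 1e-12 W/m^2
Formula: SIL = 10 * log10(I / I_ref)
Compute ratio: I / I_ref = 51818606800
Compute log10: log10(51818606800) = 10.714486
Multiply: SIL = 10 * 10.714486 = 107.14

107.14 dB


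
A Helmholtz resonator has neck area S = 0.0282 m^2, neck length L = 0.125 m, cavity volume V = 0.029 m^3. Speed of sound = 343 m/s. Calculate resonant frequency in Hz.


Given values:
  S = 0.0282 m^2, L = 0.125 m, V = 0.029 m^3, c = 343 m/s
Formula: f = (c / (2*pi)) * sqrt(S / (V * L))
Compute V * L = 0.029 * 0.125 = 0.003625
Compute S / (V * L) = 0.0282 / 0.003625 = 7.7793
Compute sqrt(7.7793) = 2.78914
Compute c / (2*pi) = 343 / 6.283185 = 54.590148
f = 54.590148 * 2.78914 = 152.26

152.26 Hz


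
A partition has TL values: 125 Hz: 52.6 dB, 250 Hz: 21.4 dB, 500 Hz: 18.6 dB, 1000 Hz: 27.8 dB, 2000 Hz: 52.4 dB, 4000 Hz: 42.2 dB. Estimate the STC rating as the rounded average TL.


Given TL values at each frequency:
  125 Hz: 52.6 dB
  250 Hz: 21.4 dB
  500 Hz: 18.6 dB
  1000 Hz: 27.8 dB
  2000 Hz: 52.4 dB
  4000 Hz: 42.2 dB
Formula: STC ~ round(average of TL values)
Sum = 52.6 + 21.4 + 18.6 + 27.8 + 52.4 + 42.2 = 215.0
Average = 215.0 / 6 = 35.83
Rounded: 36

36


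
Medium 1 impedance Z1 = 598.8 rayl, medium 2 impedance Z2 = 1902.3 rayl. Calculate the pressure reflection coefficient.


Given values:
  Z1 = 598.8 rayl, Z2 = 1902.3 rayl
Formula: R = (Z2 - Z1) / (Z2 + Z1)
Numerator: Z2 - Z1 = 1902.3 - 598.8 = 1303.5
Denominator: Z2 + Z1 = 1902.3 + 598.8 = 2501.1
R = 1303.5 / 2501.1 = 0.5212

0.5212


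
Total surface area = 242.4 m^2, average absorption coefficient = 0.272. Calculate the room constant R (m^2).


Given values:
  S = 242.4 m^2, alpha = 0.272
Formula: R = S * alpha / (1 - alpha)
Numerator: 242.4 * 0.272 = 65.9328
Denominator: 1 - 0.272 = 0.728
R = 65.9328 / 0.728 = 90.57

90.57 m^2


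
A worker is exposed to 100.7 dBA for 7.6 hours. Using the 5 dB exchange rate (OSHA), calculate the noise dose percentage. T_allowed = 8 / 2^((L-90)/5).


Given values:
  L = 100.7 dBA, T = 7.6 hours
Formula: T_allowed = 8 / 2^((L - 90) / 5)
Compute exponent: (100.7 - 90) / 5 = 2.14
Compute 2^(2.14) = 4.40762
T_allowed = 8 / 4.40762 = 1.815039 hours
Dose = (T / T_allowed) * 100
Dose = (7.6 / 1.815039) * 100 = 418.72

418.72 %


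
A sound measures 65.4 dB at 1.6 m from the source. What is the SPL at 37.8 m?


Given values:
  SPL1 = 65.4 dB, r1 = 1.6 m, r2 = 37.8 m
Formula: SPL2 = SPL1 - 20 * log10(r2 / r1)
Compute ratio: r2 / r1 = 37.8 / 1.6 = 23.625
Compute log10: log10(23.625) = 1.373372
Compute drop: 20 * 1.373372 = 27.4674
SPL2 = 65.4 - 27.4674 = 37.93

37.93 dB


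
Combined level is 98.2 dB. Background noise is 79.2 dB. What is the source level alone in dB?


Given values:
  L_total = 98.2 dB, L_bg = 79.2 dB
Formula: L_source = 10 * log10(10^(L_total/10) - 10^(L_bg/10))
Convert to linear:
  10^(98.2/10) = 6606934480.076
  10^(79.2/10) = 83176377.1103
Difference: 6606934480.076 - 83176377.1103 = 6523758102.9657
L_source = 10 * log10(6523758102.9657) = 98.14

98.14 dB


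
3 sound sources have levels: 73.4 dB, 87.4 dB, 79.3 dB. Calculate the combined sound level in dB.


Formula: L_total = 10 * log10( sum(10^(Li/10)) )
  Source 1: 10^(73.4/10) = 21877616.2395
  Source 2: 10^(87.4/10) = 549540873.8576
  Source 3: 10^(79.3/10) = 85113803.8202
Sum of linear values = 656532293.9173
L_total = 10 * log10(656532293.9173) = 88.17

88.17 dB


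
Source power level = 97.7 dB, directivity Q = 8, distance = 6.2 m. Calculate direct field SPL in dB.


Given values:
  Lw = 97.7 dB, Q = 8, r = 6.2 m
Formula: SPL = Lw + 10 * log10(Q / (4 * pi * r^2))
Compute 4 * pi * r^2 = 4 * pi * 6.2^2 = 483.0513
Compute Q / denom = 8 / 483.0513 = 0.01656139
Compute 10 * log10(0.01656139) = -17.809
SPL = 97.7 + (-17.809) = 79.89

79.89 dB


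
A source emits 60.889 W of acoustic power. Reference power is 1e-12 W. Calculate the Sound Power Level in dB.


Given values:
  W = 60.889 W
  W_ref = 1e-12 W
Formula: SWL = 10 * log10(W / W_ref)
Compute ratio: W / W_ref = 60889000000000
Compute log10: log10(60889000000000) = 13.784539
Multiply: SWL = 10 * 13.784539 = 137.85

137.85 dB


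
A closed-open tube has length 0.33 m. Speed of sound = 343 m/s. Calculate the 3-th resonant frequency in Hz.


Given values:
  Tube type: closed-open, L = 0.33 m, c = 343 m/s, n = 3
Formula: f_n = (2n - 1) * c / (4 * L)
Compute 2n - 1 = 2*3 - 1 = 5
Compute 4 * L = 4 * 0.33 = 1.32
f = 5 * 343 / 1.32
f = 1299.24

1299.24 Hz


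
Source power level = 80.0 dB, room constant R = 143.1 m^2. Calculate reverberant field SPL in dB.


Given values:
  Lw = 80.0 dB, R = 143.1 m^2
Formula: SPL = Lw + 10 * log10(4 / R)
Compute 4 / R = 4 / 143.1 = 0.027952
Compute 10 * log10(0.027952) = -15.5359
SPL = 80.0 + (-15.5359) = 64.46

64.46 dB


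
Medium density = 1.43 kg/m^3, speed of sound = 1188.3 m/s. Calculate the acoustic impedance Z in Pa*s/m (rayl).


Given values:
  rho = 1.43 kg/m^3
  c = 1188.3 m/s
Formula: Z = rho * c
Z = 1.43 * 1188.3
Z = 1699.27

1699.27 rayl


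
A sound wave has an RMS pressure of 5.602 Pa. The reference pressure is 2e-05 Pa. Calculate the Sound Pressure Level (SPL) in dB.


Given values:
  p = 5.602 Pa
  p_ref = 2e-05 Pa
Formula: SPL = 20 * log10(p / p_ref)
Compute ratio: p / p_ref = 5.602 / 2e-05 = 280100
Compute log10: log10(280100) = 5.447313
Multiply: SPL = 20 * 5.447313 = 108.95

108.95 dB


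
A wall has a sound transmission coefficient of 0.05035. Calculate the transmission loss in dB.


Given values:
  tau = 0.05035
Formula: TL = 10 * log10(1 / tau)
Compute 1 / tau = 1 / 0.05035 = 19.861
Compute log10(19.861) = 1.298001
TL = 10 * 1.298001 = 12.98

12.98 dB


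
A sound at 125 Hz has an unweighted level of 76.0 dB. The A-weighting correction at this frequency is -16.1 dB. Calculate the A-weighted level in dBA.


Given values:
  SPL = 76.0 dB
  A-weighting at 125 Hz = -16.1 dB
Formula: L_A = SPL + A_weight
L_A = 76.0 + (-16.1)
L_A = 59.9

59.9 dBA


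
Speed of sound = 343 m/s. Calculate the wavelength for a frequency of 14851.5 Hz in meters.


Given values:
  c = 343 m/s, f = 14851.5 Hz
Formula: lambda = c / f
lambda = 343 / 14851.5
lambda = 0.0231

0.0231 m


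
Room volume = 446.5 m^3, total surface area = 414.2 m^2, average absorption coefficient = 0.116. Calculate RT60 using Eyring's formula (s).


Given values:
  V = 446.5 m^3, S = 414.2 m^2, alpha = 0.116
Formula: RT60 = 0.161 * V / (-S * ln(1 - alpha))
Compute ln(1 - 0.116) = ln(0.884) = -0.123298
Denominator: -414.2 * -0.123298 = 51.07
Numerator: 0.161 * 446.5 = 71.8865
RT60 = 71.8865 / 51.07 = 1.408

1.408 s


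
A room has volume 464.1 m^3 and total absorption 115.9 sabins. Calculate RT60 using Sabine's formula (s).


Given values:
  V = 464.1 m^3
  A = 115.9 sabins
Formula: RT60 = 0.161 * V / A
Numerator: 0.161 * 464.1 = 74.7201
RT60 = 74.7201 / 115.9 = 0.645

0.645 s


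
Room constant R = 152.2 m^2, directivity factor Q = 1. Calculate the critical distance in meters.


Given values:
  R = 152.2 m^2, Q = 1
Formula: d_c = 0.141 * sqrt(Q * R)
Compute Q * R = 1 * 152.2 = 152.2
Compute sqrt(152.2) = 12.3369
d_c = 0.141 * 12.3369 = 1.74

1.74 m


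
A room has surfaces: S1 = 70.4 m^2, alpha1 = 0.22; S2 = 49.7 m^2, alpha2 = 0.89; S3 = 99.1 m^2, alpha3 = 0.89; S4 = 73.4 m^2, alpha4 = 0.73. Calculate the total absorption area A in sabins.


Given surfaces:
  Surface 1: 70.4 * 0.22 = 15.488
  Surface 2: 49.7 * 0.89 = 44.233
  Surface 3: 99.1 * 0.89 = 88.199
  Surface 4: 73.4 * 0.73 = 53.582
Formula: A = sum(Si * alpha_i)
A = 15.488 + 44.233 + 88.199 + 53.582
A = 201.5

201.5 sabins


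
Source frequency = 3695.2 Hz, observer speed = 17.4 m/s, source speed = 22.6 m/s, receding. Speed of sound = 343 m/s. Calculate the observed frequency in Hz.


Given values:
  f_s = 3695.2 Hz, v_o = 17.4 m/s, v_s = 22.6 m/s
  Direction: receding
Formula: f_o = f_s * (c - v_o) / (c + v_s)
Numerator: c - v_o = 343 - 17.4 = 325.6
Denominator: c + v_s = 343 + 22.6 = 365.6
f_o = 3695.2 * 325.6 / 365.6 = 3290.91

3290.91 Hz


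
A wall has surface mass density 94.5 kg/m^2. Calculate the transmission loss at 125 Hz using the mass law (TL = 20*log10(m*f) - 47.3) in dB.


Given values:
  m = 94.5 kg/m^2, f = 125 Hz
Formula: TL = 20 * log10(m * f) - 47.3
Compute m * f = 94.5 * 125 = 11812.5
Compute log10(11812.5) = 4.072342
Compute 20 * 4.072342 = 81.4468
TL = 81.4468 - 47.3 = 34.15

34.15 dB


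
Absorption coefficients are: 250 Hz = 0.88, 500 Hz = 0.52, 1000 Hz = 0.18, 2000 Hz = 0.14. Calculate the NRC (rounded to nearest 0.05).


Given values:
  a_250 = 0.88, a_500 = 0.52
  a_1000 = 0.18, a_2000 = 0.14
Formula: NRC = (a250 + a500 + a1000 + a2000) / 4
Sum = 0.88 + 0.52 + 0.18 + 0.14 = 1.72
NRC = 1.72 / 4 = 0.43
Rounded to nearest 0.05: 0.45

0.45


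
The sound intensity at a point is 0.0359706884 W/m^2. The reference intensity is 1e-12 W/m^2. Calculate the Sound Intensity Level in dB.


Given values:
  I = 0.0359706884 W/m^2
  I_ref = 1e-12 W/m^2
Formula: SIL = 10 * log10(I / I_ref)
Compute ratio: I / I_ref = 35970688400
Compute log10: log10(35970688400) = 10.555949
Multiply: SIL = 10 * 10.555949 = 105.56

105.56 dB


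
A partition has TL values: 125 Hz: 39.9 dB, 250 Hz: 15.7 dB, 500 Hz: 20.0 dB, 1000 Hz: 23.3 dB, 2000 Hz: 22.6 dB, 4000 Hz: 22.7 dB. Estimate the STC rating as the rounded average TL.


Given TL values at each frequency:
  125 Hz: 39.9 dB
  250 Hz: 15.7 dB
  500 Hz: 20.0 dB
  1000 Hz: 23.3 dB
  2000 Hz: 22.6 dB
  4000 Hz: 22.7 dB
Formula: STC ~ round(average of TL values)
Sum = 39.9 + 15.7 + 20.0 + 23.3 + 22.6 + 22.7 = 144.2
Average = 144.2 / 6 = 24.03
Rounded: 24

24


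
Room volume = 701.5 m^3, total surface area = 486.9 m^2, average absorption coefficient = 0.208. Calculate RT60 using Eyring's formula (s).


Given values:
  V = 701.5 m^3, S = 486.9 m^2, alpha = 0.208
Formula: RT60 = 0.161 * V / (-S * ln(1 - alpha))
Compute ln(1 - 0.208) = ln(0.792) = -0.233194
Denominator: -486.9 * -0.233194 = 113.5422
Numerator: 0.161 * 701.5 = 112.9415
RT60 = 112.9415 / 113.5422 = 0.995

0.995 s


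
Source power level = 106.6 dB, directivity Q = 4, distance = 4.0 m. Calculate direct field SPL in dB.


Given values:
  Lw = 106.6 dB, Q = 4, r = 4.0 m
Formula: SPL = Lw + 10 * log10(Q / (4 * pi * r^2))
Compute 4 * pi * r^2 = 4 * pi * 4.0^2 = 201.0619
Compute Q / denom = 4 / 201.0619 = 0.01989437
Compute 10 * log10(0.01989437) = -17.0127
SPL = 106.6 + (-17.0127) = 89.59

89.59 dB


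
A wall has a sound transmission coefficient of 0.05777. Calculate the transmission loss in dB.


Given values:
  tau = 0.05777
Formula: TL = 10 * log10(1 / tau)
Compute 1 / tau = 1 / 0.05777 = 17.31
Compute log10(17.31) = 1.238297
TL = 10 * 1.238297 = 12.38

12.38 dB


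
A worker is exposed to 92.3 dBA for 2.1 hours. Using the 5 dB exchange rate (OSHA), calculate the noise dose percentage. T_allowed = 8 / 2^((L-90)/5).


Given values:
  L = 92.3 dBA, T = 2.1 hours
Formula: T_allowed = 8 / 2^((L - 90) / 5)
Compute exponent: (92.3 - 90) / 5 = 0.46
Compute 2^(0.46) = 1.375542
T_allowed = 8 / 1.375542 = 5.815889 hours
Dose = (T / T_allowed) * 100
Dose = (2.1 / 5.815889) * 100 = 36.11

36.11 %


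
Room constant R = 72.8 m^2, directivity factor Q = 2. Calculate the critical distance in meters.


Given values:
  R = 72.8 m^2, Q = 2
Formula: d_c = 0.141 * sqrt(Q * R)
Compute Q * R = 2 * 72.8 = 145.6
Compute sqrt(145.6) = 12.0665
d_c = 0.141 * 12.0665 = 1.701

1.701 m


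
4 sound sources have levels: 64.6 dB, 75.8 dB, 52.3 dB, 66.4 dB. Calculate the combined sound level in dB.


Formula: L_total = 10 * log10( sum(10^(Li/10)) )
  Source 1: 10^(64.6/10) = 2884031.5031
  Source 2: 10^(75.8/10) = 38018939.6321
  Source 3: 10^(52.3/10) = 169824.3652
  Source 4: 10^(66.4/10) = 4365158.3224
Sum of linear values = 45437953.8228
L_total = 10 * log10(45437953.8228) = 76.57

76.57 dB


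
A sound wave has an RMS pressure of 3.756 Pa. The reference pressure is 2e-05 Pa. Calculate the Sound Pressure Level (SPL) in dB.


Given values:
  p = 3.756 Pa
  p_ref = 2e-05 Pa
Formula: SPL = 20 * log10(p / p_ref)
Compute ratio: p / p_ref = 3.756 / 2e-05 = 187800
Compute log10: log10(187800) = 5.273696
Multiply: SPL = 20 * 5.273696 = 105.47

105.47 dB


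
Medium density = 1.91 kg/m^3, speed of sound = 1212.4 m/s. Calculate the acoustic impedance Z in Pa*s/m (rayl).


Given values:
  rho = 1.91 kg/m^3
  c = 1212.4 m/s
Formula: Z = rho * c
Z = 1.91 * 1212.4
Z = 2315.68

2315.68 rayl


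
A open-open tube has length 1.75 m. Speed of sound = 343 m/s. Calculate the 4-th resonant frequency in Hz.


Given values:
  Tube type: open-open, L = 1.75 m, c = 343 m/s, n = 4
Formula: f_n = n * c / (2 * L)
Compute 2 * L = 2 * 1.75 = 3.5
f = 4 * 343 / 3.5
f = 392.0

392.0 Hz


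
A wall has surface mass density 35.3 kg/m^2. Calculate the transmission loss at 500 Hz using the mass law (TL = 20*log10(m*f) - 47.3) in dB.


Given values:
  m = 35.3 kg/m^2, f = 500 Hz
Formula: TL = 20 * log10(m * f) - 47.3
Compute m * f = 35.3 * 500 = 17650.0
Compute log10(17650.0) = 4.246745
Compute 20 * 4.246745 = 84.9349
TL = 84.9349 - 47.3 = 37.63

37.63 dB


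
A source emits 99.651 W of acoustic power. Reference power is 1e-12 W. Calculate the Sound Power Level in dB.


Given values:
  W = 99.651 W
  W_ref = 1e-12 W
Formula: SWL = 10 * log10(W / W_ref)
Compute ratio: W / W_ref = 99651000000000
Compute log10: log10(99651000000000) = 13.998482
Multiply: SWL = 10 * 13.998482 = 139.98

139.98 dB


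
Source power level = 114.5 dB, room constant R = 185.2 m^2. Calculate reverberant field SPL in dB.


Given values:
  Lw = 114.5 dB, R = 185.2 m^2
Formula: SPL = Lw + 10 * log10(4 / R)
Compute 4 / R = 4 / 185.2 = 0.021598
Compute 10 * log10(0.021598) = -16.6559
SPL = 114.5 + (-16.6559) = 97.84

97.84 dB


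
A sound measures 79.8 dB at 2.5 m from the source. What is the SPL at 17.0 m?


Given values:
  SPL1 = 79.8 dB, r1 = 2.5 m, r2 = 17.0 m
Formula: SPL2 = SPL1 - 20 * log10(r2 / r1)
Compute ratio: r2 / r1 = 17.0 / 2.5 = 6.8
Compute log10: log10(6.8) = 0.832509
Compute drop: 20 * 0.832509 = 16.6502
SPL2 = 79.8 - 16.6502 = 63.15

63.15 dB


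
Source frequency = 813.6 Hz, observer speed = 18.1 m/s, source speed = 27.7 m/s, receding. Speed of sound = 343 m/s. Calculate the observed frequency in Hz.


Given values:
  f_s = 813.6 Hz, v_o = 18.1 m/s, v_s = 27.7 m/s
  Direction: receding
Formula: f_o = f_s * (c - v_o) / (c + v_s)
Numerator: c - v_o = 343 - 18.1 = 324.9
Denominator: c + v_s = 343 + 27.7 = 370.7
f_o = 813.6 * 324.9 / 370.7 = 713.08

713.08 Hz


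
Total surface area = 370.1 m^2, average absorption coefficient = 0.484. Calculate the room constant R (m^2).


Given values:
  S = 370.1 m^2, alpha = 0.484
Formula: R = S * alpha / (1 - alpha)
Numerator: 370.1 * 0.484 = 179.1284
Denominator: 1 - 0.484 = 0.516
R = 179.1284 / 0.516 = 347.15

347.15 m^2


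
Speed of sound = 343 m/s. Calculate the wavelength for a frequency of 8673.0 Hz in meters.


Given values:
  c = 343 m/s, f = 8673.0 Hz
Formula: lambda = c / f
lambda = 343 / 8673.0
lambda = 0.0395

0.0395 m


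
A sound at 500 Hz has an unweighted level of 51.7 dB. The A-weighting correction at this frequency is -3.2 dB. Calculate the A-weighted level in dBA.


Given values:
  SPL = 51.7 dB
  A-weighting at 500 Hz = -3.2 dB
Formula: L_A = SPL + A_weight
L_A = 51.7 + (-3.2)
L_A = 48.5

48.5 dBA


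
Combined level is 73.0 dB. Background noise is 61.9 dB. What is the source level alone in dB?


Given values:
  L_total = 73.0 dB, L_bg = 61.9 dB
Formula: L_source = 10 * log10(10^(L_total/10) - 10^(L_bg/10))
Convert to linear:
  10^(73.0/10) = 19952623.1497
  10^(61.9/10) = 1548816.6189
Difference: 19952623.1497 - 1548816.6189 = 18403806.5308
L_source = 10 * log10(18403806.5308) = 72.65

72.65 dB


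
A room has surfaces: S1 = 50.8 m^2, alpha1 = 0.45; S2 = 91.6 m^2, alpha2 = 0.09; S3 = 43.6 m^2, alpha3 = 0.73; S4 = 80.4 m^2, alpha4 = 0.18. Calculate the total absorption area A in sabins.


Given surfaces:
  Surface 1: 50.8 * 0.45 = 22.86
  Surface 2: 91.6 * 0.09 = 8.244
  Surface 3: 43.6 * 0.73 = 31.828
  Surface 4: 80.4 * 0.18 = 14.472
Formula: A = sum(Si * alpha_i)
A = 22.86 + 8.244 + 31.828 + 14.472
A = 77.4

77.4 sabins


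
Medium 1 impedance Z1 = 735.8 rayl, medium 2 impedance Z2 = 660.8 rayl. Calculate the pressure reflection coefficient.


Given values:
  Z1 = 735.8 rayl, Z2 = 660.8 rayl
Formula: R = (Z2 - Z1) / (Z2 + Z1)
Numerator: Z2 - Z1 = 660.8 - 735.8 = -75.0
Denominator: Z2 + Z1 = 660.8 + 735.8 = 1396.6
R = -75.0 / 1396.6 = -0.0537

-0.0537


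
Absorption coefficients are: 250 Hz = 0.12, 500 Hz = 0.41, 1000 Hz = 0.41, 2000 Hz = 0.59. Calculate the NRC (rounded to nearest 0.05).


Given values:
  a_250 = 0.12, a_500 = 0.41
  a_1000 = 0.41, a_2000 = 0.59
Formula: NRC = (a250 + a500 + a1000 + a2000) / 4
Sum = 0.12 + 0.41 + 0.41 + 0.59 = 1.53
NRC = 1.53 / 4 = 0.3825
Rounded to nearest 0.05: 0.4

0.4


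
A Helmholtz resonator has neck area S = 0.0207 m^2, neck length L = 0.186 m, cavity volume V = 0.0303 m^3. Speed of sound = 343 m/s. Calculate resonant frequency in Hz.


Given values:
  S = 0.0207 m^2, L = 0.186 m, V = 0.0303 m^3, c = 343 m/s
Formula: f = (c / (2*pi)) * sqrt(S / (V * L))
Compute V * L = 0.0303 * 0.186 = 0.0056358
Compute S / (V * L) = 0.0207 / 0.0056358 = 3.6729
Compute sqrt(3.6729) = 1.916481
Compute c / (2*pi) = 343 / 6.283185 = 54.590148
f = 54.590148 * 1.916481 = 104.62

104.62 Hz


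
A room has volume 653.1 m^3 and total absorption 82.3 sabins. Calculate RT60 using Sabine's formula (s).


Given values:
  V = 653.1 m^3
  A = 82.3 sabins
Formula: RT60 = 0.161 * V / A
Numerator: 0.161 * 653.1 = 105.1491
RT60 = 105.1491 / 82.3 = 1.278

1.278 s


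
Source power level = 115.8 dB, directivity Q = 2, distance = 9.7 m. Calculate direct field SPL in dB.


Given values:
  Lw = 115.8 dB, Q = 2, r = 9.7 m
Formula: SPL = Lw + 10 * log10(Q / (4 * pi * r^2))
Compute 4 * pi * r^2 = 4 * pi * 9.7^2 = 1182.3698
Compute Q / denom = 2 / 1182.3698 = 0.00169152
Compute 10 * log10(0.00169152) = -27.7172
SPL = 115.8 + (-27.7172) = 88.08

88.08 dB


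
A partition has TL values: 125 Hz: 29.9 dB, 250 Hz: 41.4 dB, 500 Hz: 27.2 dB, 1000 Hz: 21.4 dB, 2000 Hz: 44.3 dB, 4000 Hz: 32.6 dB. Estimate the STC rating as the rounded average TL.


Given TL values at each frequency:
  125 Hz: 29.9 dB
  250 Hz: 41.4 dB
  500 Hz: 27.2 dB
  1000 Hz: 21.4 dB
  2000 Hz: 44.3 dB
  4000 Hz: 32.6 dB
Formula: STC ~ round(average of TL values)
Sum = 29.9 + 41.4 + 27.2 + 21.4 + 44.3 + 32.6 = 196.8
Average = 196.8 / 6 = 32.8
Rounded: 33

33


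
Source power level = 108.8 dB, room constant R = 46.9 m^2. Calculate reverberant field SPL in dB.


Given values:
  Lw = 108.8 dB, R = 46.9 m^2
Formula: SPL = Lw + 10 * log10(4 / R)
Compute 4 / R = 4 / 46.9 = 0.085288
Compute 10 * log10(0.085288) = -10.6911
SPL = 108.8 + (-10.6911) = 98.11

98.11 dB


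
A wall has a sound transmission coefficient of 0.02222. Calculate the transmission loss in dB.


Given values:
  tau = 0.02222
Formula: TL = 10 * log10(1 / tau)
Compute 1 / tau = 1 / 0.02222 = 45.0045
Compute log10(45.0045) = 1.653256
TL = 10 * 1.653256 = 16.53

16.53 dB


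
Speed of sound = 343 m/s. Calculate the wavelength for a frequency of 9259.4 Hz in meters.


Given values:
  c = 343 m/s, f = 9259.4 Hz
Formula: lambda = c / f
lambda = 343 / 9259.4
lambda = 0.037

0.037 m


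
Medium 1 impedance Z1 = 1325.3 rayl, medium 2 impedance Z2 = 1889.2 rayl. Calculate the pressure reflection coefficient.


Given values:
  Z1 = 1325.3 rayl, Z2 = 1889.2 rayl
Formula: R = (Z2 - Z1) / (Z2 + Z1)
Numerator: Z2 - Z1 = 1889.2 - 1325.3 = 563.9
Denominator: Z2 + Z1 = 1889.2 + 1325.3 = 3214.5
R = 563.9 / 3214.5 = 0.1754

0.1754


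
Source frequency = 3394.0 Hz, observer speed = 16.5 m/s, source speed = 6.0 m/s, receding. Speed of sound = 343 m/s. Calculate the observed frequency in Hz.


Given values:
  f_s = 3394.0 Hz, v_o = 16.5 m/s, v_s = 6.0 m/s
  Direction: receding
Formula: f_o = f_s * (c - v_o) / (c + v_s)
Numerator: c - v_o = 343 - 16.5 = 326.5
Denominator: c + v_s = 343 + 6.0 = 349.0
f_o = 3394.0 * 326.5 / 349.0 = 3175.19

3175.19 Hz


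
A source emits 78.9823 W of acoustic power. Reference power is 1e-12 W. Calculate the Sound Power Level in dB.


Given values:
  W = 78.9823 W
  W_ref = 1e-12 W
Formula: SWL = 10 * log10(W / W_ref)
Compute ratio: W / W_ref = 78982300000000
Compute log10: log10(78982300000000) = 13.89753
Multiply: SWL = 10 * 13.89753 = 138.98

138.98 dB


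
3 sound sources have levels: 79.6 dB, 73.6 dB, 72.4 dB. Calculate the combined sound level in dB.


Formula: L_total = 10 * log10( sum(10^(Li/10)) )
  Source 1: 10^(79.6/10) = 91201083.9356
  Source 2: 10^(73.6/10) = 22908676.5277
  Source 3: 10^(72.4/10) = 17378008.2875
Sum of linear values = 131487768.7508
L_total = 10 * log10(131487768.7508) = 81.19

81.19 dB


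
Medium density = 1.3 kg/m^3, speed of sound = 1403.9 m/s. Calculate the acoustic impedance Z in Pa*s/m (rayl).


Given values:
  rho = 1.3 kg/m^3
  c = 1403.9 m/s
Formula: Z = rho * c
Z = 1.3 * 1403.9
Z = 1825.07

1825.07 rayl


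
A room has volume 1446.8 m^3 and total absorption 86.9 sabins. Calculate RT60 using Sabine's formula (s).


Given values:
  V = 1446.8 m^3
  A = 86.9 sabins
Formula: RT60 = 0.161 * V / A
Numerator: 0.161 * 1446.8 = 232.9348
RT60 = 232.9348 / 86.9 = 2.68

2.68 s


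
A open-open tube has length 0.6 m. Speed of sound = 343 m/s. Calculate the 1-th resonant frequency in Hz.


Given values:
  Tube type: open-open, L = 0.6 m, c = 343 m/s, n = 1
Formula: f_n = n * c / (2 * L)
Compute 2 * L = 2 * 0.6 = 1.2
f = 1 * 343 / 1.2
f = 285.83

285.83 Hz


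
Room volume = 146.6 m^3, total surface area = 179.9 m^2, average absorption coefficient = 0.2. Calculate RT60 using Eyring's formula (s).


Given values:
  V = 146.6 m^3, S = 179.9 m^2, alpha = 0.2
Formula: RT60 = 0.161 * V / (-S * ln(1 - alpha))
Compute ln(1 - 0.2) = ln(0.8) = -0.223144
Denominator: -179.9 * -0.223144 = 40.1436
Numerator: 0.161 * 146.6 = 23.6026
RT60 = 23.6026 / 40.1436 = 0.588

0.588 s


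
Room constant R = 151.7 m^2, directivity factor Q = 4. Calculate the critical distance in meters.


Given values:
  R = 151.7 m^2, Q = 4
Formula: d_c = 0.141 * sqrt(Q * R)
Compute Q * R = 4 * 151.7 = 606.8
Compute sqrt(606.8) = 24.6333
d_c = 0.141 * 24.6333 = 3.473

3.473 m


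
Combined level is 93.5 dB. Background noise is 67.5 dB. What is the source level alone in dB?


Given values:
  L_total = 93.5 dB, L_bg = 67.5 dB
Formula: L_source = 10 * log10(10^(L_total/10) - 10^(L_bg/10))
Convert to linear:
  10^(93.5/10) = 2238721138.5683
  10^(67.5/10) = 5623413.2519
Difference: 2238721138.5683 - 5623413.2519 = 2233097725.3164
L_source = 10 * log10(2233097725.3164) = 93.49

93.49 dB


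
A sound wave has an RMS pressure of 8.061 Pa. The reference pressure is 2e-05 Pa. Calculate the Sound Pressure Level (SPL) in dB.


Given values:
  p = 8.061 Pa
  p_ref = 2e-05 Pa
Formula: SPL = 20 * log10(p / p_ref)
Compute ratio: p / p_ref = 8.061 / 2e-05 = 403050
Compute log10: log10(403050) = 5.605359
Multiply: SPL = 20 * 5.605359 = 112.11

112.11 dB


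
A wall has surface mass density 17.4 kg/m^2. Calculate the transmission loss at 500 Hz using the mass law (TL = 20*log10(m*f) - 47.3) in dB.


Given values:
  m = 17.4 kg/m^2, f = 500 Hz
Formula: TL = 20 * log10(m * f) - 47.3
Compute m * f = 17.4 * 500 = 8700.0
Compute log10(8700.0) = 3.939519
Compute 20 * 3.939519 = 78.7904
TL = 78.7904 - 47.3 = 31.49

31.49 dB


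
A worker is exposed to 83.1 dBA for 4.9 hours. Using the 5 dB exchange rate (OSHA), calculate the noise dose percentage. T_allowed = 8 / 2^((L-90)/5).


Given values:
  L = 83.1 dBA, T = 4.9 hours
Formula: T_allowed = 8 / 2^((L - 90) / 5)
Compute exponent: (83.1 - 90) / 5 = -1.38
Compute 2^(-1.38) = 0.384219
T_allowed = 8 / 0.384219 = 20.821459 hours
Dose = (T / T_allowed) * 100
Dose = (4.9 / 20.821459) * 100 = 23.53

23.53 %


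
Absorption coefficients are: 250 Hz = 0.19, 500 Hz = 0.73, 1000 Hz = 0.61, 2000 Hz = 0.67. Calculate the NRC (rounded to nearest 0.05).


Given values:
  a_250 = 0.19, a_500 = 0.73
  a_1000 = 0.61, a_2000 = 0.67
Formula: NRC = (a250 + a500 + a1000 + a2000) / 4
Sum = 0.19 + 0.73 + 0.61 + 0.67 = 2.2
NRC = 2.2 / 4 = 0.55
Rounded to nearest 0.05: 0.55

0.55


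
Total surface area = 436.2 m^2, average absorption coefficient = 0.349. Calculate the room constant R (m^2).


Given values:
  S = 436.2 m^2, alpha = 0.349
Formula: R = S * alpha / (1 - alpha)
Numerator: 436.2 * 0.349 = 152.2338
Denominator: 1 - 0.349 = 0.651
R = 152.2338 / 0.651 = 233.85

233.85 m^2


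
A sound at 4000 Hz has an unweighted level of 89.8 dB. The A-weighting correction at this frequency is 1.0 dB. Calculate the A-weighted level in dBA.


Given values:
  SPL = 89.8 dB
  A-weighting at 4000 Hz = 1.0 dB
Formula: L_A = SPL + A_weight
L_A = 89.8 + (1.0)
L_A = 90.8

90.8 dBA


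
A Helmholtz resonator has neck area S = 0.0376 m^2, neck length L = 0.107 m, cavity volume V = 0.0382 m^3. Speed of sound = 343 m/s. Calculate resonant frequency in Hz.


Given values:
  S = 0.0376 m^2, L = 0.107 m, V = 0.0382 m^3, c = 343 m/s
Formula: f = (c / (2*pi)) * sqrt(S / (V * L))
Compute V * L = 0.0382 * 0.107 = 0.0040874
Compute S / (V * L) = 0.0376 / 0.0040874 = 9.199
Compute sqrt(9.199) = 3.032985
Compute c / (2*pi) = 343 / 6.283185 = 54.590148
f = 54.590148 * 3.032985 = 165.57

165.57 Hz


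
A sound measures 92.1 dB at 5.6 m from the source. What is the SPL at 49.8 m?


Given values:
  SPL1 = 92.1 dB, r1 = 5.6 m, r2 = 49.8 m
Formula: SPL2 = SPL1 - 20 * log10(r2 / r1)
Compute ratio: r2 / r1 = 49.8 / 5.6 = 8.8929
Compute log10: log10(8.8929) = 0.949043
Compute drop: 20 * 0.949043 = 18.9809
SPL2 = 92.1 - 18.9809 = 73.12

73.12 dB


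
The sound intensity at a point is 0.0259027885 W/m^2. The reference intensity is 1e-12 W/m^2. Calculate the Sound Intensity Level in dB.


Given values:
  I = 0.0259027885 W/m^2
  I_ref = 1e-12 W/m^2
Formula: SIL = 10 * log10(I / I_ref)
Compute ratio: I / I_ref = 25902788500
Compute log10: log10(25902788500) = 10.413347
Multiply: SIL = 10 * 10.413347 = 104.13

104.13 dB


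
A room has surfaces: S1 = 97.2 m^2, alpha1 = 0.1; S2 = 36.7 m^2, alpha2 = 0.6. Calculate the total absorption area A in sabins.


Given surfaces:
  Surface 1: 97.2 * 0.1 = 9.72
  Surface 2: 36.7 * 0.6 = 22.02
Formula: A = sum(Si * alpha_i)
A = 9.72 + 22.02
A = 31.74

31.74 sabins


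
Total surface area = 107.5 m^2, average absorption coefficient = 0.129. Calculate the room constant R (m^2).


Given values:
  S = 107.5 m^2, alpha = 0.129
Formula: R = S * alpha / (1 - alpha)
Numerator: 107.5 * 0.129 = 13.8675
Denominator: 1 - 0.129 = 0.871
R = 13.8675 / 0.871 = 15.92

15.92 m^2


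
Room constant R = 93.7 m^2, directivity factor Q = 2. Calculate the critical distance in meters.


Given values:
  R = 93.7 m^2, Q = 2
Formula: d_c = 0.141 * sqrt(Q * R)
Compute Q * R = 2 * 93.7 = 187.4
Compute sqrt(187.4) = 13.6894
d_c = 0.141 * 13.6894 = 1.93

1.93 m


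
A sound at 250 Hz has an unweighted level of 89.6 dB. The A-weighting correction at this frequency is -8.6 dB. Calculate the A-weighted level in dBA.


Given values:
  SPL = 89.6 dB
  A-weighting at 250 Hz = -8.6 dB
Formula: L_A = SPL + A_weight
L_A = 89.6 + (-8.6)
L_A = 81.0

81.0 dBA


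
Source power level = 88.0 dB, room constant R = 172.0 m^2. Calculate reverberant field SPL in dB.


Given values:
  Lw = 88.0 dB, R = 172.0 m^2
Formula: SPL = Lw + 10 * log10(4 / R)
Compute 4 / R = 4 / 172.0 = 0.023256
Compute 10 * log10(0.023256) = -16.3346
SPL = 88.0 + (-16.3346) = 71.67

71.67 dB


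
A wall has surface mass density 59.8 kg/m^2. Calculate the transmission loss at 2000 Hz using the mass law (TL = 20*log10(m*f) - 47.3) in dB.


Given values:
  m = 59.8 kg/m^2, f = 2000 Hz
Formula: TL = 20 * log10(m * f) - 47.3
Compute m * f = 59.8 * 2000 = 119600.0
Compute log10(119600.0) = 5.077731
Compute 20 * 5.077731 = 101.5546
TL = 101.5546 - 47.3 = 54.25

54.25 dB


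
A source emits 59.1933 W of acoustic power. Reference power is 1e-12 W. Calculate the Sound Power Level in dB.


Given values:
  W = 59.1933 W
  W_ref = 1e-12 W
Formula: SWL = 10 * log10(W / W_ref)
Compute ratio: W / W_ref = 59193300000000
Compute log10: log10(59193300000000) = 13.772273
Multiply: SWL = 10 * 13.772273 = 137.72

137.72 dB


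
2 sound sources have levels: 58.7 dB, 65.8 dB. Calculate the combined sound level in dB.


Formula: L_total = 10 * log10( sum(10^(Li/10)) )
  Source 1: 10^(58.7/10) = 741310.2413
  Source 2: 10^(65.8/10) = 3801893.9632
Sum of linear values = 4543204.2045
L_total = 10 * log10(4543204.2045) = 66.57

66.57 dB


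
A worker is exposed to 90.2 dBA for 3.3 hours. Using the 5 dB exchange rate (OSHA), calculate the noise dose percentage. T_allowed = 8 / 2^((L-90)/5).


Given values:
  L = 90.2 dBA, T = 3.3 hours
Formula: T_allowed = 8 / 2^((L - 90) / 5)
Compute exponent: (90.2 - 90) / 5 = 0.04
Compute 2^(0.04) = 1.028114
T_allowed = 8 / 1.028114 = 7.781238 hours
Dose = (T / T_allowed) * 100
Dose = (3.3 / 7.781238) * 100 = 42.41

42.41 %


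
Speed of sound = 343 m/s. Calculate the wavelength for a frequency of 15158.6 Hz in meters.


Given values:
  c = 343 m/s, f = 15158.6 Hz
Formula: lambda = c / f
lambda = 343 / 15158.6
lambda = 0.0226

0.0226 m


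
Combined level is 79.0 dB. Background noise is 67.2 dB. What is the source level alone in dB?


Given values:
  L_total = 79.0 dB, L_bg = 67.2 dB
Formula: L_source = 10 * log10(10^(L_total/10) - 10^(L_bg/10))
Convert to linear:
  10^(79.0/10) = 79432823.4724
  10^(67.2/10) = 5248074.6025
Difference: 79432823.4724 - 5248074.6025 = 74184748.8699
L_source = 10 * log10(74184748.8699) = 78.7

78.7 dB


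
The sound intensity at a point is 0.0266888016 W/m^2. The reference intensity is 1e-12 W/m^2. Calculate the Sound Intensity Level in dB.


Given values:
  I = 0.0266888016 W/m^2
  I_ref = 1e-12 W/m^2
Formula: SIL = 10 * log10(I / I_ref)
Compute ratio: I / I_ref = 26688801600
Compute log10: log10(26688801600) = 10.426329
Multiply: SIL = 10 * 10.426329 = 104.26

104.26 dB


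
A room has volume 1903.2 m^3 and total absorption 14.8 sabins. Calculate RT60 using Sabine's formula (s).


Given values:
  V = 1903.2 m^3
  A = 14.8 sabins
Formula: RT60 = 0.161 * V / A
Numerator: 0.161 * 1903.2 = 306.4152
RT60 = 306.4152 / 14.8 = 20.704

20.704 s


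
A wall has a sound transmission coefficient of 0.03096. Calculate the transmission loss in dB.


Given values:
  tau = 0.03096
Formula: TL = 10 * log10(1 / tau)
Compute 1 / tau = 1 / 0.03096 = 32.2997
Compute log10(32.2997) = 1.509198
TL = 10 * 1.509198 = 15.09

15.09 dB


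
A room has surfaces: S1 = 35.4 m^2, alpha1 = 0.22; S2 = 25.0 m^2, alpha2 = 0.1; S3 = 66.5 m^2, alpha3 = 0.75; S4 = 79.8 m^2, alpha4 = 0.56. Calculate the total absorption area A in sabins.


Given surfaces:
  Surface 1: 35.4 * 0.22 = 7.788
  Surface 2: 25.0 * 0.1 = 2.5
  Surface 3: 66.5 * 0.75 = 49.875
  Surface 4: 79.8 * 0.56 = 44.688
Formula: A = sum(Si * alpha_i)
A = 7.788 + 2.5 + 49.875 + 44.688
A = 104.85

104.85 sabins


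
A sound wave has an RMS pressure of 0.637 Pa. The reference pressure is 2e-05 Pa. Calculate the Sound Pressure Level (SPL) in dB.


Given values:
  p = 0.637 Pa
  p_ref = 2e-05 Pa
Formula: SPL = 20 * log10(p / p_ref)
Compute ratio: p / p_ref = 0.637 / 2e-05 = 31850
Compute log10: log10(31850) = 4.503109
Multiply: SPL = 20 * 4.503109 = 90.06

90.06 dB


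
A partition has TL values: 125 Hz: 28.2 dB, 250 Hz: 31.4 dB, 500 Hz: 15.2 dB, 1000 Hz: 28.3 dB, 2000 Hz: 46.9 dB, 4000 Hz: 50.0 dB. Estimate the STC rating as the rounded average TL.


Given TL values at each frequency:
  125 Hz: 28.2 dB
  250 Hz: 31.4 dB
  500 Hz: 15.2 dB
  1000 Hz: 28.3 dB
  2000 Hz: 46.9 dB
  4000 Hz: 50.0 dB
Formula: STC ~ round(average of TL values)
Sum = 28.2 + 31.4 + 15.2 + 28.3 + 46.9 + 50.0 = 200.0
Average = 200.0 / 6 = 33.33
Rounded: 33

33
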